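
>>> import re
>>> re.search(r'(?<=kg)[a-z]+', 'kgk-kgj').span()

(2, 3)

The `(?=…)`/`(?<=…)` assertion just peeks at neighbouring text; it doesn't advance the match position.
Unlike `match`, `search` isn't anchored — it looks for the pattern anywhere in the string.
The match spans [2:3] → 'k'.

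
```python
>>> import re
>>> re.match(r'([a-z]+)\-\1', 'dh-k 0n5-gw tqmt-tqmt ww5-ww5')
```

None

A backreference is literal: `\1` must see the identical characters the first group matched.
`re.match` only tries the pattern at the start of the string.
Here position 0 doesn't satisfy it, so the call returns None.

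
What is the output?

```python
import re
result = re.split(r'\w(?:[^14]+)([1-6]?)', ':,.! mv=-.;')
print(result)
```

The pattern matches a word character; then one or more of any character except [14] (non-capturing group); then optionally a character in [1-6] (captured).
Matches to split on: at [5:11] → 'mv=-.;'.
The group in the pattern means `split` returns the separators' captures alongside the pieces.

[':,.! ', '', '']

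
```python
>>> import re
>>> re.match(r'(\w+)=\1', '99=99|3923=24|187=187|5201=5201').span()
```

(0, 5)

After group 1 captures some text, `\1` only succeeds where that same text appears again.
With `match`, the pattern is implicitly anchored at the beginning.
The match spans [0:5] → '99=99'.
Captured: group 1 = '99'.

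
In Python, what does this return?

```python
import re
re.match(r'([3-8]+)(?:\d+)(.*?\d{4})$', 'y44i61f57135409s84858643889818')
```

With `match`, the pattern is implicitly anchored at the beginning.
Here the pattern fails at index 0, so the call returns None.

None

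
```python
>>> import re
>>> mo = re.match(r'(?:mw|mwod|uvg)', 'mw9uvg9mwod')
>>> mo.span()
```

(0, 2)

With `match`, the pattern is implicitly anchored at the beginning.
The match spans [0:2] → 'mw'.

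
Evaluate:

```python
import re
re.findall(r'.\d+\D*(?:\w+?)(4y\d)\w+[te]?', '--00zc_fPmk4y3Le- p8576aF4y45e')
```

['4y3', '4y4']

Pattern: any character, then one or more of a digit, then zero or more of a non-digit; then one or more of a word character (lazy) (non-capturing group); then the literal '4y', then a digit (captured); then one or more of a word character, then optionally one of [te].
Walking the string: at [1:16] match '-00zc_fPmk4y3Le', group 1 = '4y3'; at [18:30] match 'p8576aF4y45e', group 1 = '4y4'.
One capturing group, so `findall` returns just the captured substring from each match — 2 in all.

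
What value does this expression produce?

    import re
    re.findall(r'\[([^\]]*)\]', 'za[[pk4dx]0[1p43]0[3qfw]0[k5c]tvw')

Walking the string: at [2:10] match '[[pk4dx]', group 1 = '[pk4dx'; at [11:17] match '[1p43]', group 1 = '1p43'; at [18:24] match '[3qfw]', group 1 = '3qfw'; at [25:30] match '[k5c]', group 1 = 'k5c'.
`findall` collects group 1 from each match (4 total).

['[pk4dx', '1p43', '3qfw', 'k5c']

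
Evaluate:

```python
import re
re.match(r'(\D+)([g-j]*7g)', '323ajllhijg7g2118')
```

None

Pattern: one or more of a non-digit (captured); then zero or more of a character in [g-j], then the literal '7g' (captured).
`re.match` only tries the pattern at the start of the string.
Here position 0 doesn't satisfy it, so the call returns None.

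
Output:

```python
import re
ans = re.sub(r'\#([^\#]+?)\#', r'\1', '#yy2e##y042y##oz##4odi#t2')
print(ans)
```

`\1` in the replacement pulls in group 1's text for each match.

yy2ey042yoz4odit2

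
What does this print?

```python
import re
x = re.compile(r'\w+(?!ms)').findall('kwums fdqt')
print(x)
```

['kwums', 'fdqt']

Because the assertion is negative and zero-width, positions next to the forbidden text are skipped.
No capturing groups, so `findall` returns the 2 full match strings.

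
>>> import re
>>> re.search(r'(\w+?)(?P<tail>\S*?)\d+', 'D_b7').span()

This matches one or more of a word character (lazy) (captured); then zero or more of a non-whitespace character (lazy) (captured as 'tail'); then one or more of a digit.
`re.search` tries every starting position until one works.
The match spans [0:4] → 'D_b7'.
Captured: group 1 = 'D', group 2 = '_b'.

(0, 4)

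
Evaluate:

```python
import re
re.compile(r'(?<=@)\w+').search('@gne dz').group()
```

'gne'

Lookahead/lookbehind check context without consuming it, so the matched span excludes the asserted characters.
`re.search` tries every starting position until one works.
The match spans [1:4] → 'gne'.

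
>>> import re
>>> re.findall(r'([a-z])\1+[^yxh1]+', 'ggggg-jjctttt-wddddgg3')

['g']

A backreference is literal: `\1` must see the identical characters the first group matched.
Scanning left to right: at [0:22] match 'ggggg-jjctttt-wddddgg3', group 1 = 'g'.
With a single group, `findall` returns only what that group captured — 1 item.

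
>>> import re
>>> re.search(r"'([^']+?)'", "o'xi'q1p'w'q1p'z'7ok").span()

(1, 5)

`re.search` scans for the first position where the pattern succeeds.
The match spans [1:5] → "'xi'".
Captured: group 1 = 'xi'.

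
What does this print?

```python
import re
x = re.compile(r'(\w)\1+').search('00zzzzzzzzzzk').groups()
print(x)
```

('0',)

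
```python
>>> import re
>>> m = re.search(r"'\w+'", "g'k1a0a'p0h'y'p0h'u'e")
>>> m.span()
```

(1, 8)

The match spans [1:8] → "'k1a0a'".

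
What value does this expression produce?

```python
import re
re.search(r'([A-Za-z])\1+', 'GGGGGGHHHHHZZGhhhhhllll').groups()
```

('G',)

The backreference `\1` re-matches whatever the first group consumed, character for character.
`search` walks the string left to right and returns the first match it finds.
The match spans [0:6] → 'GGGGGG'.
Captured: group 1 = 'G'.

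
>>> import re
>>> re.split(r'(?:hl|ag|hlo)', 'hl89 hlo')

`|` is ordered: at each position the engine commits to the first alternative that works.
Each match becomes a cut point; 3 segments remain.

['', '89 ', 'o']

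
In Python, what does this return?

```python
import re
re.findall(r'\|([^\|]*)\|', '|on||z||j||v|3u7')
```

['on', 'z', 'j', 'v']

Matches: at [0:4] match '|on|', group 1 = 'on'; at [4:7] match '|z|', group 1 = 'z'; at [7:10] match '|j|', group 1 = 'j'; at [10:13] match '|v|', group 1 = 'v'.
`findall` collects group 1 from each match (4 total).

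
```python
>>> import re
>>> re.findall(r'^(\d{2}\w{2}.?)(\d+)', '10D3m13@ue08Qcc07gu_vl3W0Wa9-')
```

[('10D3m', '13')]

Pattern: anchored at the start of the string; then exactly 2 of a digit, then exactly 2 of a word character, then optionally any character (captured); then one or more of a digit (captured).
Scanning left to right: at [0:7] match '10D3m13', groups = ('10D3m', '13').
2 groups means the one result is a tuple of 2 captured strings — 1 here.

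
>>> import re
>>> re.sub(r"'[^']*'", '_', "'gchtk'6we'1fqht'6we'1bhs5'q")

Every occurrence is swapped for '_'.

'_6we_6we_q'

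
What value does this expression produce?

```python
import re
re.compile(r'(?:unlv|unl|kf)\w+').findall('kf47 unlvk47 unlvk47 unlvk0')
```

`findall` yields the raw match text (4 of them) because the pattern has no groups.

['kf47', 'unlvk47', 'unlvk47', 'unlvk0']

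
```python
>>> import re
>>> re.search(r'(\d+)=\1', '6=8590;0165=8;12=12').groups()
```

('12',)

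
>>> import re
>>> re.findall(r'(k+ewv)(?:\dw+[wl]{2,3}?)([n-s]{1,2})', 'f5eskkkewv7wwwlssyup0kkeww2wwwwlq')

[('kkkewv', 'ss')]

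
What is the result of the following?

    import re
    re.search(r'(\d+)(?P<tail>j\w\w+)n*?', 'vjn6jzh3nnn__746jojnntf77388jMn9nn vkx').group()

The match spans [3:34] → '6jzh3nnn__746jojnntf77388jMn9nn'.

'6jzh3nnn__746jojnntf77388jMn9nn'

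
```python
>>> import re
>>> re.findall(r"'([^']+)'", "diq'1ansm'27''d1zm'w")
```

['1ansm', 'd1zm']

Scanning left to right: at [3:10] match "'1ansm'", group 1 = '1ansm'; at [13:19] match "'d1zm'", group 1 = 'd1zm'.
`findall` collects group 1 from each match (2 total).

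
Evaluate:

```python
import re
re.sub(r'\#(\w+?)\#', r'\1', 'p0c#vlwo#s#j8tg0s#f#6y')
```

Matches: at [3:9] → '#vlwo#'; at [10:18] → '#j8tg0s#'.
The replacement refers to a captured group, so each match is rewritten using its own captured text.

'p0cvlwosj8tg0sf#6y'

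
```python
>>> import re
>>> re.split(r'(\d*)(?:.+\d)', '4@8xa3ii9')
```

Pattern: zero or more of a digit (captured); then one or more of any character, then a digit (non-capturing group).
Matches to split on: at [0:9] → '4@8xa3ii9'.
Because the pattern has a capturing group, `split` also inserts each captured text between the pieces.

['', '4', '']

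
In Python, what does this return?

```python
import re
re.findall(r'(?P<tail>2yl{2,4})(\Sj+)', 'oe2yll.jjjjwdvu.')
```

`findall` packs the 2 group values into a tuple for every match.

[('2yll', '.jjjj')]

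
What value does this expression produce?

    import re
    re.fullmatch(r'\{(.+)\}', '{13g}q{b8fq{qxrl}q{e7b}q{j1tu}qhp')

`re.fullmatch` requires the pattern to consume the entire string.
Here the string isn't matched end-to-end, so the call returns None.

None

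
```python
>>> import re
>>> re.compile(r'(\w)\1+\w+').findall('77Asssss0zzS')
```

['7']

`\1` is not a pattern — it's the concrete string captured by group 1, re-applied verbatim.
Walking the string: at [0:12] match '77Asssss0zzS', group 1 = '7'.
One capturing group, so `findall` returns just the captured substring from the one match — 1 in all.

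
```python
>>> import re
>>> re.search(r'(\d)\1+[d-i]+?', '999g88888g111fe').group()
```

'999g'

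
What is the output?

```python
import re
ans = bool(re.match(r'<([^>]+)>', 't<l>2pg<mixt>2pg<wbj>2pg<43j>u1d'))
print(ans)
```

False

`re.match` won't scan ahead — the pattern has to work from the very first character.
Here the string doesn't start with a match, so the call returns None, and `bool(None)` is False.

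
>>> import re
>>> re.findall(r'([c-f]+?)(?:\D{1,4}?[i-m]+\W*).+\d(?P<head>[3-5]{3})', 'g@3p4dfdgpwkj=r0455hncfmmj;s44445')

[('df', '445')]

This matches one or more of a character in [c-f] (lazy) (captured); then 1 to 4 of a non-digit (lazy), then one or more of a character in [i-m], then zero or more of a non-word character (non-capturing group); then one or more of any character, then a digit; then exactly 3 of a character in [3-5] (captured as 'head').
`findall` packs the 2 group values into a tuple for every match.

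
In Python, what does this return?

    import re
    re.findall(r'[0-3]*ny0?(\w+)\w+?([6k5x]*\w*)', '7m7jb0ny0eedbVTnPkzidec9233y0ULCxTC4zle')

[('eedbVTnPkzidec9233y0ULCxTC4zl', '')]

`findall` packs the 2 group values into a tuple for every match.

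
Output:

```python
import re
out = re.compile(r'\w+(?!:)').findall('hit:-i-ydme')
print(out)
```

['hi', 'i', 'ydme']

A negative assertion filters positions out without eating any characters.
Scanning left to right: at [0:2] → 'hi'; at [5:6] → 'i'; at [7:11] → 'ydme'.
No capturing groups, so `findall` returns the 3 full match strings.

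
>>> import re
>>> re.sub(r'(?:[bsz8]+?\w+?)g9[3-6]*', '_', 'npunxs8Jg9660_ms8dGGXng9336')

`sub` substitutes '_' at each match site.

'npunx_0_m_'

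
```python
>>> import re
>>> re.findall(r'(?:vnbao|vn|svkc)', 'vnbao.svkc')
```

Branches in `(...|...)` are attempted left-to-right; the first branch that allows the whole pattern to succeed is taken.
No capturing groups, so `findall` returns the 2 full match strings.

['vnbao', 'svkc']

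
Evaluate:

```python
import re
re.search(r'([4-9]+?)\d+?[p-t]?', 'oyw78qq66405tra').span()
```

This matches one or more of a character in [4-9] (lazy) (captured); then one or more of a digit (lazy); then optionally a character in [p-t].
`search` walks the string left to right and returns the first match it finds.
The match spans [3:6] → '78q'.
Captured: group 1 = '7'.

(3, 6)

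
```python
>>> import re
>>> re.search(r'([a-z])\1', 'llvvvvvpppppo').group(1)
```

'l'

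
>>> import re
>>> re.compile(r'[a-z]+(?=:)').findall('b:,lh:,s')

Lookahead/lookbehind check context without consuming it, so the matched span excludes the asserted characters.
No capturing groups, so `findall` returns the 2 full match strings.

['b', 'lh']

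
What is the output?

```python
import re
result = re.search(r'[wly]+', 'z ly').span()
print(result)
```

The match spans [2:4] → 'ly'.

(2, 4)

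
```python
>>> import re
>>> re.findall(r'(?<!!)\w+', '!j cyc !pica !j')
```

['cyc', 'ica']

Because the assertion is negative and zero-width, positions next to the forbidden text are skipped.
Walking the string: at [3:6] → 'cyc'; at [9:12] → 'ica'.
`findall` yields the raw match text (2 of them) because the pattern has no groups.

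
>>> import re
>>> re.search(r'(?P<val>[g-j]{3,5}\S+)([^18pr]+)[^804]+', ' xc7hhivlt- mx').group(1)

'hhivlt-'

This matches 3 to 5 of a character in [g-j], then one or more of a non-whitespace character (captured as 'val'); then one or more of any character except [18pr] (captured); then one or more of any character except [804].
`re.search` scans for the first position where the pattern succeeds.
The match spans [4:14] → 'hhivlt- mx'.
Captured: group 1 = 'hhivlt-', group 2 = ' m'.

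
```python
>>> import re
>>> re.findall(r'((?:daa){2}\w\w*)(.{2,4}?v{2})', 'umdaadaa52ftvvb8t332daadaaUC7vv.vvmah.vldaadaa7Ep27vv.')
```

This matches the literal 'daa' repeated 2 times, then a word character, then zero or more of a word character (captured); then 2 to 4 of any character (lazy), then exactly 2 of a literal 'v' (captured).
Walking the string: at [2:34] match 'daadaa52ftvvb8t332daadaaUC7vv.vv', groups = ('daadaa52ftvvb8t332daadaaUC7v', 'v.vv'); at [40:53] match 'daadaa7Ep27vv', groups = ('daadaa7Ep', '27vv').
Multiple groups make `findall` return tuples — one 2-tuple for each match.

[('daadaa52ftvvb8t332daadaaUC7v', 'v.vv'), ('daadaa7Ep', '27vv')]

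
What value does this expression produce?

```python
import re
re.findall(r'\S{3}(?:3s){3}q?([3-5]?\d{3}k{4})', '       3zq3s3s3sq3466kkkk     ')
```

The pattern matches exactly 3 of a non-whitespace character, then the literal '3s' repeated 3 times, then optionally a literal 'q'; then optionally a character in [3-5], then exactly 3 of a digit, then exactly 4 of a literal 'k' (captured).
Because there's exactly one group, `findall` drops the full match and keeps group 1 from the one hit.

['3466kkkk']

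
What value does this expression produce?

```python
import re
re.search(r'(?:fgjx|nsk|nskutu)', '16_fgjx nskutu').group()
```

'fgjx'

Unlike `match`, `search` isn't anchored — it looks for the pattern anywhere in the string.
The match spans [3:7] → 'fgjx'.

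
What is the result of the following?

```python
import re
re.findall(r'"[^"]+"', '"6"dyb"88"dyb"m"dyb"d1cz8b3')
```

['"6"', '"88"', '"m"']

`findall` yields the raw match text (3 of them) because the pattern has no groups.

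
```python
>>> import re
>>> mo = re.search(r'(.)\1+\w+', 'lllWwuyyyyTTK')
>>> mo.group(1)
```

'l'

The backreference `\1` re-matches whatever the first group consumed, character for character.
`re.search` tries every starting position until one works.
The match spans [0:13] → 'lllWwuyyyyTTK'.
Captured: group 1 = 'l'.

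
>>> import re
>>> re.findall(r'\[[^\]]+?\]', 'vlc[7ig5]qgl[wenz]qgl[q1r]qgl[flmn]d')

['[7ig5]', '[wenz]', '[q1r]', '[flmn]']

No capturing groups, so `findall` returns the 4 full match strings.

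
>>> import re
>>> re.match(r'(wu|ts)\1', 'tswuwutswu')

`re.match` won't scan ahead — the pattern has to work from the very first character.
Here position 0 doesn't satisfy it, so the call returns None.

None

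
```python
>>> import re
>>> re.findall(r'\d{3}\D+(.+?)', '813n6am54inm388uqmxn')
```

['6', 'n']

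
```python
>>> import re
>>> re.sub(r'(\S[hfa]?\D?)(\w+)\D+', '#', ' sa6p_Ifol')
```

This matches a non-whitespace character, then optionally one of [hfa], then optionally a non-digit (captured); then one or more of a word character (captured); then one or more of a non-digit.
Matches: at [1:10] → 'sa6p_Ifol'.
Each match is replaced by '#'.

' #'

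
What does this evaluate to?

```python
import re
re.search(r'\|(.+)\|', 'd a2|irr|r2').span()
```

(4, 9)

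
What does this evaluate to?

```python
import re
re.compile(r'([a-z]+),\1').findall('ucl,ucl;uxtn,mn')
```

After group 1 captures some text, `\1` only succeeds where that same text appears again.
Matches: at [0:7] match 'ucl,ucl', group 1 = 'ucl'.
With a single group, `findall` returns only what that group captured — 1 item.

['ucl']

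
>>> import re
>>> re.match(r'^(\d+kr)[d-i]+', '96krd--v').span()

Pattern: anchored at the start of the string; then one or more of a digit, then the literal 'kr' (captured); then one or more of a character in [d-i].
With `match`, the pattern is implicitly anchored at the beginning.
The match spans [0:5] → '96krd'.
Captured: group 1 = '96kr'.

(0, 5)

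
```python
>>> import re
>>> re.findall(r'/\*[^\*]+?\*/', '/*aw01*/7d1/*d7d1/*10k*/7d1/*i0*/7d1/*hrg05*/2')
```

['/*aw01*/', '/*10k*/', '/*i0*/', '/*hrg05*/']

Scanning left to right: at [0:8] → '/*aw01*/'; at [17:24] → '/*10k*/'; at [27:33] → '/*i0*/'; at [36:45] → '/*hrg05*/'.
Since nothing is captured, `findall` lists the 4 matched substrings directly.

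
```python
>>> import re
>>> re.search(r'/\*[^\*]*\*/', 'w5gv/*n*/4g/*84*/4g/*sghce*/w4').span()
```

The match spans [4:9] → '/*n*/'.

(4, 9)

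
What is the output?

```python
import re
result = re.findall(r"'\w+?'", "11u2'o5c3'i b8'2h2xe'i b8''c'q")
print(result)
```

["'o5c3'", "'2h2xe'", "'c'"]

Matches: at [4:10] → "'o5c3'"; at [14:21] → "'2h2xe'"; at [26:29] → "'c'".
Since nothing is captured, `findall` lists the 3 matched substrings directly.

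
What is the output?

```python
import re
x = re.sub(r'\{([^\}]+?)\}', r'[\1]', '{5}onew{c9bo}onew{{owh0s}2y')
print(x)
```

The replacement refers to a captured group, so each match is rewritten using its own captured text.

[5]onew[c9bo]onew[{owh0s]2y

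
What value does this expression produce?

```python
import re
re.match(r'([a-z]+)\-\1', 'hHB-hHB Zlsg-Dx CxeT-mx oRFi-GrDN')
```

None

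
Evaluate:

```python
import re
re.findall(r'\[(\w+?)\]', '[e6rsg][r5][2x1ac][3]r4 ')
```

['e6rsg', 'r5', '2x1ac', '3']

With a single group, `findall` returns only what that group captured — 4 items.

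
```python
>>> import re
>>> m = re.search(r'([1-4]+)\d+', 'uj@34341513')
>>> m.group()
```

'34341513'

The pattern matches one or more of a character in [1-4] (captured); then one or more of a digit.
`search` walks the string left to right and returns the first match it finds.
The match spans [3:11] → '34341513'.
Captured: group 1 = '34341'.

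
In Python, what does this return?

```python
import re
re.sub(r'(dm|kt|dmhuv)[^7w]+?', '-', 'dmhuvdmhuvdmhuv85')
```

'-uv-uv-uv85'

Alternation tries branches left to right and keeps the first one that lets the overall match succeed at that position.
Matches: at [0:3] → 'dmh'; at [5:8] → 'dmh'; at [10:13] → 'dmh'.
Each match is replaced by '-'.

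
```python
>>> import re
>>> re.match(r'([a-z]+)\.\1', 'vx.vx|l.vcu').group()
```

After group 1 captures some text, `\1` only succeeds where that same text appears again.
`re.match` won't scan ahead — the pattern has to work from the very first character.
The match spans [0:5] → 'vx.vx'.
Captured: group 1 = 'vx'.

'vx.vx'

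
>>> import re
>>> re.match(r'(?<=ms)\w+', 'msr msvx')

None

With `match`, the pattern is implicitly anchored at the beginning.
Here position 0 doesn't satisfy it, so the call returns None.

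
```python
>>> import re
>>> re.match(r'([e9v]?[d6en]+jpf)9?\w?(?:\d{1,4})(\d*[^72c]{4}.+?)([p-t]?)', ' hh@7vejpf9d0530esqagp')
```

None

`re.match` only tries the pattern at the start of the string.
Here the pattern fails at index 0, so the call returns None.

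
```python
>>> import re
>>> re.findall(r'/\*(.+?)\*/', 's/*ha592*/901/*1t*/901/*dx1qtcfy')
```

Walking the string: at [1:10] match '/*ha592*/', group 1 = 'ha592'; at [13:19] match '/*1t*/', group 1 = '1t'.
Because there's exactly one group, `findall` drops the full match and keeps group 1 from each hit.

['ha592', '1t']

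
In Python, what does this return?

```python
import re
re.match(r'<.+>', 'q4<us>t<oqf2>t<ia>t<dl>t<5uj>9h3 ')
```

`re.match` won't scan ahead — the pattern has to work from the very first character.
Here the string doesn't start with a match, so the call returns None.

None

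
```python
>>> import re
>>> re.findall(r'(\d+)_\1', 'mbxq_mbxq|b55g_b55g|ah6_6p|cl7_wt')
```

['6']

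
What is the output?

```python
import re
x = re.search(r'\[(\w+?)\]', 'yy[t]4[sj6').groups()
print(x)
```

Unlike `match`, `search` isn't anchored — it looks for the pattern anywhere in the string.
The match spans [2:5] → '[t]'.
Captured: group 1 = 't'.

('t',)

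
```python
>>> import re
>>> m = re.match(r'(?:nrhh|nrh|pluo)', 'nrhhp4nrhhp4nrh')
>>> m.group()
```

With `match`, the pattern is implicitly anchored at the beginning.
The match spans [0:4] → 'nrhh'.

'nrhh'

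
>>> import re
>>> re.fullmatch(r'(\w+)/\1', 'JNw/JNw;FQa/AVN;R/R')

None

For `fullmatch`, every character of the input must be accounted for by the pattern.
Here the pattern can't cover the whole string, so the call returns None.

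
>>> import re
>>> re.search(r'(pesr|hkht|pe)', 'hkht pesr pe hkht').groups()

The match spans [0:4] → 'hkht'.
Captured: group 1 = 'hkht'.

('hkht',)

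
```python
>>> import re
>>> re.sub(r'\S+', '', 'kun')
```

''

Each match is replaced by ''.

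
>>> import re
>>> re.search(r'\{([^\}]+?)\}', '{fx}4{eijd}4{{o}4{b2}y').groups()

`re.search` scans for the first position where the pattern succeeds.
The match spans [0:4] → '{fx}'.
Captured: group 1 = 'fx'.

('fx',)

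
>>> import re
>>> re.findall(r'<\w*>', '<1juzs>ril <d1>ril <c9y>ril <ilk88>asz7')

['<1juzs>', '<d1>', '<c9y>', '<ilk88>']

Scanning left to right: at [0:7] → '<1juzs>'; at [11:15] → '<d1>'; at [19:24] → '<c9y>'; at [28:35] → '<ilk88>'.
No capturing groups, so `findall` returns the 4 full match strings.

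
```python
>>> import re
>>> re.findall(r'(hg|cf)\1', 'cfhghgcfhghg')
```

`\1` has to match the exact text group 1 already captured.
With a single group, `findall` returns only what that group captured — 2 items.

['hg', 'hg']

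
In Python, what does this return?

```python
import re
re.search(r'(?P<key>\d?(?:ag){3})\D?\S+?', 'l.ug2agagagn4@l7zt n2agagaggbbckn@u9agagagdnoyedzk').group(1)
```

Pattern: optionally a digit, then the literal 'ag' repeated 3 times (captured as 'key'); then optionally a non-digit, then one or more of a non-whitespace character (lazy).
Lazy quantifiers expand one character at a time until the remainder of the pattern can match.
`re.search` scans for the first position where the pattern succeeds.
The match spans [4:13] → '2agagagn4'.
Captured: group 1 = '2agagag'.

'2agagag'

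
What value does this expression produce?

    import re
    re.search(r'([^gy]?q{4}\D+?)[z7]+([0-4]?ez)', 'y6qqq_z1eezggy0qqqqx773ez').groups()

('0qqqqx', '3ez')

This matches optionally any character except [gy], then exactly 4 of a literal 'q', then one or more of a non-digit (lazy) (captured); then one or more of one of [z7]; then optionally a character in [0-4], then the literal 'ez' (captured).
`re.search` tries every starting position until one works.
The match spans [14:25] → '0qqqqx773ez'.
Captured: group 1 = '0qqqqx', group 2 = '3ez'.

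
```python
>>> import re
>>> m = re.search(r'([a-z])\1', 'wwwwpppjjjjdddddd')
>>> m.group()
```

`\1` has to match the exact text group 1 already captured.
The match spans [0:2] → 'ww'.

'ww'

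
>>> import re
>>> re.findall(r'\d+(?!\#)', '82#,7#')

['8']

A negative assertion filters positions out without eating any characters.
With no groups in the pattern, `findall` gives back each whole match — 1 here.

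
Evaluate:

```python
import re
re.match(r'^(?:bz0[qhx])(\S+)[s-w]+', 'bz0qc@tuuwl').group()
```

'bz0qc@tuuw'

This matches anchored at the start of the string; then the literal 'bz0', then one of [qhx] (non-capturing group); then one or more of a non-whitespace character (captured); then one or more of a character in [s-w].
`match` is anchored at position 0; if the pattern doesn't fit there, it returns None.
The match spans [0:10] → 'bz0qc@tuuw'.
Captured: group 1 = 'c@tuu'.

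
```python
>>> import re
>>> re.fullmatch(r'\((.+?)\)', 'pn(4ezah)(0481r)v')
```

None

`re.fullmatch` requires the pattern to consume the entire string.
Here the string isn't matched end-to-end, so the call returns None.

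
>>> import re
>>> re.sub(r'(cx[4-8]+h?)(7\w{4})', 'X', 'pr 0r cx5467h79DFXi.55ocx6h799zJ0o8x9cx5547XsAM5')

The pattern matches the literal 'cx', then one or more of a character in [4-8], then optionally the literal 'h' (captured); then the literal '7', then exactly 4 of a word character (captured).
Every occurrence is swapped for 'X'.

'pr 0r Xi.55oX0o8x9X5'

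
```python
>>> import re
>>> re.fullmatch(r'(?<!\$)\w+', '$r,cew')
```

None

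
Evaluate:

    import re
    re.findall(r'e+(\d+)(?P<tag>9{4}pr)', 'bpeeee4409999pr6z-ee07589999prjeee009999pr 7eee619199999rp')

This matches one or more of a literal 'e'; then one or more of a digit (captured); then exactly 4 of a literal '9', then the literal 'pr' (captured as 'tag').
Scanning left to right: at [2:15] match 'eeee4409999pr', groups = ('440', '9999pr'); at [18:30] match 'ee07589999pr', groups = ('0758', '9999pr'); at [31:42] match 'eee009999pr', groups = ('00', '9999pr').
2 groups means each result is a tuple of 2 captured strings — 3 here.

[('440', '9999pr'), ('0758', '9999pr'), ('00', '9999pr')]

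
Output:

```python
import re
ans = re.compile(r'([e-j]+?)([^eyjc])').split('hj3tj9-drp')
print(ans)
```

['', 'hj', '3', 't', 'j', '9', '-drp']

This matches one or more of a character in [e-j] (lazy) (captured); then any character except [eyjc] (captured).
Matches to split on: at [0:3] → 'hj3'; at [4:6] → 'j9'.
Because the pattern has a capturing group, `split` also inserts each captured text between the pieces.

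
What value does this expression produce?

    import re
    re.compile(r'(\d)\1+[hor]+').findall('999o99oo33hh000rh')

`\1` has to match the exact text group 1 already captured.
Matches: at [0:4] match '999o', group 1 = '9'; at [4:8] match '99oo', group 1 = '9'; at [8:12] match '33hh', group 1 = '3'; at [12:17] match '000rh', group 1 = '0'.
With a single group, `findall` returns only what that group captured — 4 items.

['9', '9', '3', '0']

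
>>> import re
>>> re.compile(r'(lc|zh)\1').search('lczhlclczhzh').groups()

`\1` is not a pattern — it's the concrete string captured by group 1, re-applied verbatim.
`re.search` tries every starting position until one works.
The match spans [4:8] → 'lclc'.
Captured: group 1 = 'lc'.

('lc',)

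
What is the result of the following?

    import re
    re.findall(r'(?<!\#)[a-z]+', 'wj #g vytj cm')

['wj', 'vytj', 'cm']

A negative assertion filters positions out without eating any characters.
Matches: at [0:2] → 'wj'; at [6:10] → 'vytj'; at [11:13] → 'cm'.
With no groups in the pattern, `findall` gives back each whole match — 3 here.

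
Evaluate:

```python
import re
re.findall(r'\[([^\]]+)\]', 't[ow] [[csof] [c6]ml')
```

With a single group, `findall` returns only what that group captured — 3 items.

['ow', '[csof', 'c6']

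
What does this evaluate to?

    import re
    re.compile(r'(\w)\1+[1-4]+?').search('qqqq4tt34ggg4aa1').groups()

The match spans [0:5] → 'qqqq4'.
Captured: group 1 = 'q'.

('q',)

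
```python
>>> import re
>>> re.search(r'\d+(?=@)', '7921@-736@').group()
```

'7921'

The lookaround is zero-width — it requires the adjacent text to match without consuming it, so the asserted text isn't part of the match.
Unlike `match`, `search` isn't anchored — it looks for the pattern anywhere in the string.
The match spans [0:4] → '7921'.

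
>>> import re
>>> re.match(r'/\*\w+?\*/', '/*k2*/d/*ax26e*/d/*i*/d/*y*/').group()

'/*k2*/'

With `match`, the pattern is implicitly anchored at the beginning.
The match spans [0:6] → '/*k2*/'.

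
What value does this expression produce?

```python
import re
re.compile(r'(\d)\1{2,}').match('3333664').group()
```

'3333'

`\1` is not a pattern — it's the concrete string captured by group 1, re-applied verbatim.
With `match`, the pattern is implicitly anchored at the beginning.
The match spans [0:4] → '3333'.
Captured: group 1 = '3'.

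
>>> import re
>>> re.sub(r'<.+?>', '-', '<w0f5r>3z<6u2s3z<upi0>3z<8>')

'-3z-3z-'

Lazy quantifiers expand one character at a time until the remainder of the pattern can match.
Every occurrence is swapped for '-'.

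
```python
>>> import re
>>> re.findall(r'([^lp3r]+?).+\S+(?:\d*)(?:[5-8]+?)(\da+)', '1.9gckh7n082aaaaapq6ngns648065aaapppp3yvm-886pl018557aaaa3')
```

The pattern matches one or more of any character except [lp3r] (lazy) (captured); then one or more of any character, then one or more of a non-whitespace character; then zero or more of a digit (non-capturing group); then one or more of a character in [5-8] (lazy) (non-capturing group); then a digit, then one or more of a literal 'a' (captured).
The `?` after the quantifier makes it lazy — it takes as little as possible before letting the rest of the pattern try.
Scanning left to right: at [0:57] match '1.9gckh7n082aaaaapq6ngns648065aaapppp3yvm-886pl018557aaaa', groups = ('1', '7aaaa').
Multiple groups make `findall` return tuples — one 2-tuple for the one match.

[('1', '7aaaa')]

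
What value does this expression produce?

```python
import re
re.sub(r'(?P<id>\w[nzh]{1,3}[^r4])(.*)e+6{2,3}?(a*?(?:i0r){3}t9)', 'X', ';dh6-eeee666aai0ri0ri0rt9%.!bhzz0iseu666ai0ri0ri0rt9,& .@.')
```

Pattern: a word character, then 1 to 3 of one of [nzh], then any character except [r4] (captured as 'id'); then zero or more of any character (captured); then one or more of a literal 'e', then 2 to 3 of the literal '6' (lazy); then zero or more of a literal 'a' (lazy), then the literal 'i0r' repeated 3 times, then the literal 't9' (captured).
`sub` substitutes 'X' at each match site.

';X%.!bhzz0iseu666ai0ri0ri0rt9,& .@.'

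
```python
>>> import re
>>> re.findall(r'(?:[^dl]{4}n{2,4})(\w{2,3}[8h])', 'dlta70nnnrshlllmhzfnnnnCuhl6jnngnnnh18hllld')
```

['rsh', 'Cuh', 'h18h']

This matches exactly 4 of any character except [dl], then 2 to 4 of the literal 'n' (non-capturing group); then 2 to 3 of a word character, then one of [8h] (captured).
Walking the string: at [2:12] match 'ta70nnnrsh', group 1 = 'rsh'; at [15:26] match 'mhzfnnnnCuh', group 1 = 'Cuh'; at [28:39] match 'jnngnnnh18h', group 1 = 'h18h'.
Because there's exactly one group, `findall` drops the full match and keeps group 1 from each hit.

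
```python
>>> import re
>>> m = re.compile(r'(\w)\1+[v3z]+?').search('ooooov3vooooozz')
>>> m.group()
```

'ooooov'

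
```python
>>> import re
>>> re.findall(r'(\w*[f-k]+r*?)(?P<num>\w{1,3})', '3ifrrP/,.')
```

[('3if', 'rrP')]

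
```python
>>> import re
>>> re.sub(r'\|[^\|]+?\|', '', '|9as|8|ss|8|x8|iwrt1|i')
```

'88iwrt1|i'

Every occurrence is swapped for ''.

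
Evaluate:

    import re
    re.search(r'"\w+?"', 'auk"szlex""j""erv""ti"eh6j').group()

`re.search` scans for the first position where the pattern succeeds.
The match spans [3:10] → '"szlex"'.

'"szlex"'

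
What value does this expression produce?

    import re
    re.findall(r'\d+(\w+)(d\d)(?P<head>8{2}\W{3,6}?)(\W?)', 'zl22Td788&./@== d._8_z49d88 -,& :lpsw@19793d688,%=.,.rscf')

This matches one or more of a digit; then one or more of a word character (captured); then the literal 'd', then a digit (captured); then exactly 2 of a literal '8', then 3 to 6 of a non-word character (lazy) (captured as 'head'); then optionally a non-word character (captured).
A non-greedy quantifier consumes as few characters as it can — just enough that the remainder of the pattern still matches from where it stops; whatever follows it matches normally.
Walking the string: at [2:13] match '22Td788&./@', groups = ('T', 'd7', '88&./', '@'); at [38:51] match '19793d688,%=.', groups = ('3', 'd6', '88,%=', '.').
`findall` packs the 4 group values into a tuple for every match.

[('T', 'd7', '88&./', '@'), ('3', 'd6', '88,%=', '.')]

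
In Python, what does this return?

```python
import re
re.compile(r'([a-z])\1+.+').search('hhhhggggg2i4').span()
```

The backreference `\1` re-matches whatever the first group consumed, character for character.
`re.search` tries every starting position until one works.
The match spans [0:12] → 'hhhhggggg2i4'.
Captured: group 1 = 'h'.

(0, 12)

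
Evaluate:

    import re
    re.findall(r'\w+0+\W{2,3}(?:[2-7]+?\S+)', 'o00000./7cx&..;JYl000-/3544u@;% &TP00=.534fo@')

['o00000./7cx&..;JYl000-/3544u@;%', 'TP00=.534fo@']

This matches one or more of a word character; then one or more of the literal '0', then 2 to 3 of a non-word character; then one or more of a character in [2-7] (lazy), then one or more of a non-whitespace character (non-capturing group).
`findall` yields the raw match text (2 of them) because the pattern has no groups.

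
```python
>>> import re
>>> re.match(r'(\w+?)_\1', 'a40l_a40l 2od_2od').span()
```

(0, 9)

The backreference `\1` re-matches whatever the first group consumed, character for character.
`re.match` won't scan ahead — the pattern has to work from the very first character.
The match spans [0:9] → 'a40l_a40l'.
Captured: group 1 = 'a40l'.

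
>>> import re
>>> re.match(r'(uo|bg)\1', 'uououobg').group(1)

'uo'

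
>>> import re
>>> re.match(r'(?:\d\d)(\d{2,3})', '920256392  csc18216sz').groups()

('025',)

The match spans [0:5] → '92025'.
Captured: group 1 = '025'.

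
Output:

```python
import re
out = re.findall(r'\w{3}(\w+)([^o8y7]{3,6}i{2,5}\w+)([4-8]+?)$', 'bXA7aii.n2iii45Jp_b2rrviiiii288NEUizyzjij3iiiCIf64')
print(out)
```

[('7aii', '.n2iii45Jp_b2rrviiiii288NEUizyzjij3iiiCIf6', '4')]

Pattern: exactly 3 of a word character; then one or more of a word character (captured); then 3 to 6 of any character except [o8y7], then 2 to 5 of a literal 'i', then one or more of a word character (captured); then one or more of a character in [4-8] (lazy) (captured); then anchored at the end.
Scanning left to right: at [0:50] match 'bXA7aii.n2iii45Jp_b2rrviiiii288NEUizyzjij3iiiCIf64', groups = ('7aii', '.n2iii45Jp_b2rrviiiii288NEUizyzjij3iiiCIf6', '4').
`findall` packs the 3 group values into a tuple for every match.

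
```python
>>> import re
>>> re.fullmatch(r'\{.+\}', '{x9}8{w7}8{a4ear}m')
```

None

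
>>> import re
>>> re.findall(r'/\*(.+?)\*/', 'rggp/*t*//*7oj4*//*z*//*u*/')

['t', '7oj4', 'z', 'u']

Lazy quantifiers expand one character at a time until the remainder of the pattern can match.
Matches: at [4:9] match '/*t*/', group 1 = 't'; at [9:17] match '/*7oj4*/', group 1 = '7oj4'; at [17:22] match '/*z*/', group 1 = 'z'; at [22:27] match '/*u*/', group 1 = 'u'.
Because there's exactly one group, `findall` drops the full match and keeps group 1 from each hit.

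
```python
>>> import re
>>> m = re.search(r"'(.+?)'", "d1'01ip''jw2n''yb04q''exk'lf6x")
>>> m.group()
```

"'01ip'"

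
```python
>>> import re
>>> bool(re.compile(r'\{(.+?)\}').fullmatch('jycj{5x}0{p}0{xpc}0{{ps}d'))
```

`re.fullmatch` is like wrapping the pattern in `^…$` (in single-line mode).
Here the pattern can't cover the whole string, so the call returns None, and `bool(None)` is False.

False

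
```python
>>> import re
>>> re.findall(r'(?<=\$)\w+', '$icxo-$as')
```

['icxo', 'as']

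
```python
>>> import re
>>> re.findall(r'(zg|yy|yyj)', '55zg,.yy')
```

['zg', 'yy']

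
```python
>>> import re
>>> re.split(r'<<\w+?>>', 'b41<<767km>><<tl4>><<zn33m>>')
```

['b41', '', '', '']

Matches to split on: at [3:12] → '<<767km>>'; at [12:19] → '<<tl4>>'; at [19:28] → '<<zn33m>>'.
Each match becomes a cut point; 4 segments remain.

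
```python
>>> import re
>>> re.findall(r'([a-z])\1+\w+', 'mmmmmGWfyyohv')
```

`\1` has to match the exact text group 1 already captured.
Walking the string: at [0:13] match 'mmmmmGWfyyohv', group 1 = 'm'.
One capturing group, so `findall` returns just the captured substring from the one match — 1 in all.

['m']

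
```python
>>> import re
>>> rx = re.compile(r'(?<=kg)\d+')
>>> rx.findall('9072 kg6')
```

Lookahead/lookbehind check context without consuming it, so the matched span excludes the asserted characters.
Since nothing is captured, `findall` lists the 1 matched substring directly.

['6']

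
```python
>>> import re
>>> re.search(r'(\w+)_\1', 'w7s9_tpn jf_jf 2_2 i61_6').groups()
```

('jf',)

The match spans [9:14] → 'jf_jf'.
Captured: group 1 = 'jf'.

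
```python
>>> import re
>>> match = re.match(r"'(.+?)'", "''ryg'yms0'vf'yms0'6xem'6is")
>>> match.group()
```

Lazy quantifiers expand one character at a time until the remainder of the pattern can match.
With `match`, the pattern is implicitly anchored at the beginning.
The match spans [0:6] → "''ryg'".
Captured: group 1 = "'ryg".

"''ryg'"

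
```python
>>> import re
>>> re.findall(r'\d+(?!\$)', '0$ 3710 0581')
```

Because the assertion is negative and zero-width, positions next to the forbidden text are skipped.
Walking the string: at [3:7] → '3710'; at [8:12] → '0581'.
Since nothing is captured, `findall` lists the 2 matched substrings directly.

['3710', '0581']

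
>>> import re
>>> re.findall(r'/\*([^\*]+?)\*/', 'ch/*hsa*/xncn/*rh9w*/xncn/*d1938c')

Scanning left to right: at [2:9] match '/*hsa*/', group 1 = 'hsa'; at [13:21] match '/*rh9w*/', group 1 = 'rh9w'.
With a single group, `findall` returns only what that group captured — 2 items.

['hsa', 'rh9w']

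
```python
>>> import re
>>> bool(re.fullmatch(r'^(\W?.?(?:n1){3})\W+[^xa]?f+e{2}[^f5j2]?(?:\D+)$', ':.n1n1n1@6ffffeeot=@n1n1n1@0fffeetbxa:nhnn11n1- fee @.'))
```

`re.fullmatch` is like wrapping the pattern in `^…$` (in single-line mode).
Here there's no way to consume every character, so the call returns None, and `bool(None)` is False.

False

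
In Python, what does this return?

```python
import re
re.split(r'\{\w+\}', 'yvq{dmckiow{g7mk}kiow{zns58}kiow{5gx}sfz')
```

Matches to split on: at [11:17] → '{g7mk}'; at [21:28] → '{zns58}'; at [32:37] → '{5gx}'.
The string is cut at each match, leaving 4 pieces.

['yvq{dmckiow', 'kiow', 'kiow', 'sfz']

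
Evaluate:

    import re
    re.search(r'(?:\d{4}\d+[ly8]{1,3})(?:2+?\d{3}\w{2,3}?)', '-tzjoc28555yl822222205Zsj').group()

'28555yl8222222'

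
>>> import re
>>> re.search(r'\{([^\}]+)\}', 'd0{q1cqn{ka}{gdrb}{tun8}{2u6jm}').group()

'{q1cqn{ka}'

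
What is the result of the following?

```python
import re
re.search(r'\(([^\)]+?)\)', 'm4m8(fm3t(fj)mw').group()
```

'(fm3t(fj)'

`re.search` scans for the first position where the pattern succeeds.
The match spans [4:13] → '(fm3t(fj)'.
Captured: group 1 = 'fm3t(fj'.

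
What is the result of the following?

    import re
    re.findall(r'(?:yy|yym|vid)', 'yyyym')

['yy', 'yy']

The regex engine tests alternatives in the order written; an earlier branch that matches wins even if a later one would match more.
Walking the string: at [0:2] → 'yy'; at [2:4] → 'yy'.
With no groups in the pattern, `findall` gives back each whole match — 2 here.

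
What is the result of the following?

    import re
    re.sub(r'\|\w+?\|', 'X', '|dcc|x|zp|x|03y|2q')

Each match is replaced by 'X'.

'XxXxX2q'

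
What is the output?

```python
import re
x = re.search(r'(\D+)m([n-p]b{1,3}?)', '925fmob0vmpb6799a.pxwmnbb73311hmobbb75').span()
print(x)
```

(3, 7)

This matches one or more of a non-digit (captured); then a literal 'm'; then a character in [n-p], then 1 to 3 of a literal 'b' (lazy) (captured).
The match spans [3:7] → 'fmob'.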